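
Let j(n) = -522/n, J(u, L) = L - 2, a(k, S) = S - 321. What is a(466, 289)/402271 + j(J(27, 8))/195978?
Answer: -13756291/26278755346 ≈ -0.00052348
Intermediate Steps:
a(k, S) = -321 + S
J(u, L) = -2 + L
a(466, 289)/402271 + j(J(27, 8))/195978 = (-321 + 289)/402271 - 522/(-2 + 8)/195978 = -32*1/402271 - 522/6*(1/195978) = -32/402271 - 522*⅙*(1/195978) = -32/402271 - 87*1/195978 = -32/402271 - 29/65326 = -13756291/26278755346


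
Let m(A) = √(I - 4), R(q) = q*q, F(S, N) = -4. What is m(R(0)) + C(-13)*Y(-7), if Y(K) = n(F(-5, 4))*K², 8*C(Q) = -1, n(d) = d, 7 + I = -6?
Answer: 49/2 + I*√17 ≈ 24.5 + 4.1231*I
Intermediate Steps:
I = -13 (I = -7 - 6 = -13)
C(Q) = -⅛ (C(Q) = (⅛)*(-1) = -⅛)
Y(K) = -4*K²
R(q) = q²
m(A) = I*√17 (m(A) = √(-13 - 4) = √(-17) = I*√17)
m(R(0)) + C(-13)*Y(-7) = I*√17 - (-1)*(-7)²/2 = I*√17 - (-1)*49/2 = I*√17 - ⅛*(-196) = I*√17 + 49/2 = 49/2 + I*√17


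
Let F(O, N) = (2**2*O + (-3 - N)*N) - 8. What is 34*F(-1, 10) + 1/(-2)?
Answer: -9657/2 ≈ -4828.5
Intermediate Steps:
F(O, N) = -8 + 4*O + N*(-3 - N) (F(O, N) = (4*O + N*(-3 - N)) - 8 = -8 + 4*O + N*(-3 - N))
34*F(-1, 10) + 1/(-2) = 34*(-8 - 1*10**2 - 3*10 + 4*(-1)) + 1/(-2) = 34*(-8 - 1*100 - 30 - 4) - 1/2 = 34*(-8 - 100 - 30 - 4) - 1/2 = 34*(-142) - 1/2 = -4828 - 1/2 = -9657/2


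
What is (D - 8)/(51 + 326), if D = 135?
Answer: 127/377 ≈ 0.33687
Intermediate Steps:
(D - 8)/(51 + 326) = (135 - 8)/(51 + 326) = 127/377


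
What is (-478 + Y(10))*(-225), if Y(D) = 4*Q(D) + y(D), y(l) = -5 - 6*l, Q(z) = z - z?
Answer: 122175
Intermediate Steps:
Q(z) = 0
y(l) = -5 - 6*l
Y(D) = -5 - 6*D (Y(D) = 4*0 + (-5 - 6*D) = 0 + (-5 - 6*D) = -5 - 6*D)
(-478 + Y(10))*(-225) = (-478 + (-5 - 6*10))*(-225) = (-478 + (-5 - 60))*(-225) = (-478 - 65)*(-225) = -543*(-225) = 122175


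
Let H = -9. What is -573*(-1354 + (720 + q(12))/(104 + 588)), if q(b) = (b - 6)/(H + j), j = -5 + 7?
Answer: 1877647083/2422 ≈ 7.7525e+5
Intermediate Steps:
j = 2
q(b) = 6/7 - b/7 (q(b) = (b - 6)/(-9 + 2) = (-6 + b)/(-7) = (-6 + b)*(-⅐) = 6/7 - b/7)
-573*(-1354 + (720 + q(12))/(104 + 588)) = -573*(-1354 + (720 + (6/7 - ⅐*12))/(104 + 588)) = -573*(-1354 + (720 + (6/7 - 12/7))/692) = -573*(-1354 + (720 - 6/7)*(1/692)) = -573*(-1354 + (5034/7)*(1/692)) = -573*(-1354 + 2517/2422) = -573*(-3276871/2422) = 1877647083/2422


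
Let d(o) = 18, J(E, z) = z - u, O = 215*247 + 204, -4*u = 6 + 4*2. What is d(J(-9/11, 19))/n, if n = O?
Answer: 18/53309 ≈ 0.00033765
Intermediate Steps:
u = -7/2 (u = -(6 + 4*2)/4 = -(6 + 8)/4 = -¼*14 = -7/2 ≈ -3.5000)
O = 53309 (O = 53105 + 204 = 53309)
J(E, z) = 7/2 + z (J(E, z) = z - 1*(-7/2) = z + 7/2 = 7/2 + z)
n = 53309
d(J(-9/11, 19))/n = 18/53309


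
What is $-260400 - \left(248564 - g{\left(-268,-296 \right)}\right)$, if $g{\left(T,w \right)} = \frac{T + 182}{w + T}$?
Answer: $- \frac{143527805}{282} \approx -5.0896 \cdot 10^{5}$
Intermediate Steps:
$g{\left(T,w \right)} = \frac{182 + T}{T + w}$
$-260400 - \left(248564 - g{\left(-268,-296 \right)}\right) = -260400 - \left(248564 - \frac{182 - 268}{-268 - 296}\right) = -260400 - \left(248564 - \frac{1}{-564} \left(-86\right)\right) = -260400 - \left(248564 - \left(- \frac{1}{564}\right) \left(-86\right)\right) = -260400 - \left(248564 - \frac{43}{282}\right) = -260400 - \frac{70095005}{282} = - \frac{143527805}{282}$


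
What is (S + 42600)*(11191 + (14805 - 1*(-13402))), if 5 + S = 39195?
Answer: 3222362420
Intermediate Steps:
S = 39190 (S = -5 + 39195 = 39190)
(S + 42600)*(11191 + (14805 - 1*(-13402))) = (39190 + 42600)*(11191 + (14805 - 1*(-13402))) = 81790*(11191 + (14805 + 13402)) = 81790*(11191 + 28207) = 81790*39398 = 3222362420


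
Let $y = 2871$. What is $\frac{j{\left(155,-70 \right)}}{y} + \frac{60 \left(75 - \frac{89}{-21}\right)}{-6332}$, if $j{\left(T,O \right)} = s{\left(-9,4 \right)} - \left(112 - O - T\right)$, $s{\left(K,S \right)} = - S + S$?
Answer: $- \frac{2687323}{3534839} \approx -0.76024$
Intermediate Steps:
$s{\left(K,S \right)} = 0$
$j{\left(T,O \right)} = -112 + O + T$ ($j{\left(T,O \right)} = 0 - \left(112 - O - T\right) = 0 + \left(-112 + O + T\right) = -112 + O + T$)
$\frac{j{\left(155,-70 \right)}}{y} + \frac{60 \left(75 - \frac{89}{-21}\right)}{-6332} = \frac{-112 - 70 + 155}{2871} + \frac{60 \left(75 - \frac{89}{-21}\right)}{-6332} = \left(-27\right) \frac{1}{2871} + 60 \left(75 - - \frac{89}{21}\right) \left(- \frac{1}{6332}\right) = - \frac{3}{319} + 60 \left(75 + \frac{89}{21}\right) \left(- \frac{1}{6332}\right) = - \frac{3}{319} + 60 \cdot \frac{1664}{21} \left(- \frac{1}{6332}\right) = - \frac{3}{319} + \frac{33280}{7} \left(- \frac{1}{6332}\right) = - \frac{3}{319} - \frac{8320}{11081} = - \frac{2687323}{3534839}$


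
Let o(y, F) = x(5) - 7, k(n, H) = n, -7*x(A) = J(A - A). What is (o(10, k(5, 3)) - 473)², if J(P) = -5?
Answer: 11256025/49 ≈ 2.2971e+5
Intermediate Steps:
x(A) = 5/7 (x(A) = -⅐*(-5) = 5/7)
o(y, F) = -44/7 (o(y, F) = 5/7 - 7 = -44/7)
(o(10, k(5, 3)) - 473)² = (-44/7 - 473)² = (-3355/7)² = 11256025/49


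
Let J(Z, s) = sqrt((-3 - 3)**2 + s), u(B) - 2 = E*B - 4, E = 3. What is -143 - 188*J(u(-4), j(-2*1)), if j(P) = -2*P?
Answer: -143 - 376*sqrt(10) ≈ -1332.0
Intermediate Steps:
u(B) = -2 + 3*B (u(B) = 2 + (3*B - 4) = 2 + (-4 + 3*B) = -2 + 3*B)
J(Z, s) = sqrt(36 + s) (J(Z, s) = sqrt((-6)**2 + s) = sqrt(36 + s))
-143 - 188*J(u(-4), j(-2*1)) = -143 - 188*sqrt(36 - (-4)) = -143 - 188*sqrt(36 - 2*(-2)) = -143 - 188*sqrt(36 + 4) = -143 - 376*sqrt(10)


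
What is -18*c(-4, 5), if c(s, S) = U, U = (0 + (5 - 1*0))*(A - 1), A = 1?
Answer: 0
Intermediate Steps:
U = 0 (U = (0 + (5 - 1*0))*(1 - 1) = (0 + (5 + 0))*0 = (0 + 5)*0 = 5*0 = 0)
c(s, S) = 0
-18*c(-4, 5) = -18*0 = 0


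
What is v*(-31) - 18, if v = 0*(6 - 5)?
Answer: -18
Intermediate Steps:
v = 0 (v = 0*1 = 0)
v*(-31) - 18 = 0*(-31) - 18 = 0 - 18 = -18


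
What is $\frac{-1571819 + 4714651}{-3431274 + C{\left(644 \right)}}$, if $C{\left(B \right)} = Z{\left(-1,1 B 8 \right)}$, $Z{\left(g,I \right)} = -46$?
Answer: $- \frac{392854}{428915} \approx -0.91593$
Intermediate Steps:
$C{\left(B \right)} = -46$
$\frac{-1571819 + 4714651}{-3431274 + C{\left(644 \right)}} = \frac{-1571819 + 4714651}{-3431274 - 46} = \frac{3142832}{-3431320} = 3142832 \left(- \frac{1}{3431320}\right) = - \frac{392854}{428915}$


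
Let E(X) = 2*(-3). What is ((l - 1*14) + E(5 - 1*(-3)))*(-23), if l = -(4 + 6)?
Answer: 690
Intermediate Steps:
l = -10 (l = -1*10 = -10)
E(X) = -6
((l - 1*14) + E(5 - 1*(-3)))*(-23) = ((-10 - 1*14) - 6)*(-23) = ((-10 - 14) - 6)*(-23) = (-24 - 6)*(-23) = -30*(-23) = 690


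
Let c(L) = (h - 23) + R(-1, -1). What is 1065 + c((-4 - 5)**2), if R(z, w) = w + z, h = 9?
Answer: 1049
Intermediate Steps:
c(L) = -16 (c(L) = (9 - 23) + (-1 - 1) = -14 - 2 = -16)
1065 + c((-4 - 5)**2) = 1065 - 16 = 1049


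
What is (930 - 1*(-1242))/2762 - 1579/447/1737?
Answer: 841032155/1072262259 ≈ 0.78435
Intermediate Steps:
(930 - 1*(-1242))/2762 - 1579/447/1737 = (930 + 1242)*(1/2762) - 1579*1/447*(1/1737) = 2172*(1/2762) - 1579/447*1/1737 = 1086/1381 - 1579/776439 = 841032155/1072262259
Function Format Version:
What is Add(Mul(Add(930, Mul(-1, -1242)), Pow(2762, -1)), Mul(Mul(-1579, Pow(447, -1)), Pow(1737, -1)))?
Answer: Rational(841032155, 1072262259) ≈ 0.78435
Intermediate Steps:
Add(Mul(Add(930, Mul(-1, -1242)), Pow(2762, -1)), Mul(Mul(-1579, Pow(447, -1)), Pow(1737, -1))) = Add(Mul(Add(930, 1242), Rational(1, 2762)), Mul(Mul(-1579, Rational(1, 447)), Rational(1, 1737))) = Add(Mul(2172, Rational(1, 2762)), Mul(Rational(-1579, 447), Rational(1, 1737))) = Add(Rational(1086, 1381), Rational(-1579, 776439)) = Rational(841032155, 1072262259)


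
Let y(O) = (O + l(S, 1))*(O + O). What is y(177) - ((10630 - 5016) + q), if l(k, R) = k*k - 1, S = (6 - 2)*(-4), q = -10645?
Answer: 157959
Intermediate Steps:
S = -16 (S = 4*(-4) = -16)
l(k, R) = -1 + k² (l(k, R) = k² - 1 = -1 + k²)
y(O) = 2*O*(255 + O) (y(O) = (O + (-1 + (-16)²))*(O + O) = (O + (-1 + 256))*(2*O) = (O + 255)*(2*O) = (255 + O)*(2*O) = 2*O*(255 + O))
y(177) - ((10630 - 5016) + q) = 2*177*(255 + 177) - ((10630 - 5016) - 10645) = 2*177*432 - (5614 - 10645) = 152928 - 1*(-5031) = 152928 + 5031 = 157959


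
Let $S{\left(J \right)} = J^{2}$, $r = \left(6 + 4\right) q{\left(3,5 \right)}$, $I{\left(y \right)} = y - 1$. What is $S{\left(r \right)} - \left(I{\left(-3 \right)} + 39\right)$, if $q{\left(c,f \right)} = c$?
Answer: $865$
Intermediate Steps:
$I{\left(y \right)} = -1 + y$ ($I{\left(y \right)} = y - 1 = -1 + y$)
$r = 30$ ($r = \left(6 + 4\right) 3 = 10 \cdot 3 = 30$)
$S{\left(r \right)} - \left(I{\left(-3 \right)} + 39\right) = 30^{2} - \left(\left(-1 - 3\right) + 39\right) = 900 - \left(-4 + 39\right) = 900 - 35 = 865$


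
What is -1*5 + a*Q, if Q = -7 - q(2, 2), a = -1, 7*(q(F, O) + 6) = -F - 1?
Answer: -31/7 ≈ -4.4286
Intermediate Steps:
q(F, O) = -43/7 - F/7 (q(F, O) = -6 + (-F - 1)/7 = -6 + (-1 - F)/7 = -6 + (-⅐ - F/7) = -43/7 - F/7)
Q = -4/7 (Q = -7 - (-43/7 - ⅐*2) = -7 - (-43/7 - 2/7) = -7 - 1*(-45/7) = -7 + 45/7 = -4/7 ≈ -0.57143)
-1*5 + a*Q = -1*5 - 1*(-4/7) = -5 + 4/7 = -31/7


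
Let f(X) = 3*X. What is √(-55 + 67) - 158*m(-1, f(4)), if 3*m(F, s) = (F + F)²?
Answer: -632/3 + 2*√3 ≈ -207.20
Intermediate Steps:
m(F, s) = 4*F²/3 (m(F, s) = (F + F)²/3 = (2*F)²/3 = (4*F²)/3 = 4*F²/3)
√(-55 + 67) - 158*m(-1, f(4)) = √(-55 + 67) - 632*(-1)²/3 = √12 - 632/3 = 2*√3 - 158*4/3 = 2*√3 - 632/3 = -632/3 + 2*√3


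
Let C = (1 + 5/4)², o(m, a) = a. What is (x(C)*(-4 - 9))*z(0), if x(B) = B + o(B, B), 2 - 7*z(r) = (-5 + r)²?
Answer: 24219/56 ≈ 432.48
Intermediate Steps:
z(r) = 2/7 - (-5 + r)²/7
C = 81/16 (C = (1 + 5*(¼))² = (1 + 5/4)² = (9/4)² = 81/16 ≈ 5.0625)
x(B) = 2*B (x(B) = B + B = 2*B)
(x(C)*(-4 - 9))*z(0) = ((2*(81/16))*(-4 - 9))*(2/7 - (-5 + 0)²/7) = ((81/8)*(-13))*(2/7 - ⅐*(-5)²) = -1053*(2/7 - ⅐*25)/8 = -1053*(2/7 - 25/7)/8 = -1053/8*(-23/7) = 24219/56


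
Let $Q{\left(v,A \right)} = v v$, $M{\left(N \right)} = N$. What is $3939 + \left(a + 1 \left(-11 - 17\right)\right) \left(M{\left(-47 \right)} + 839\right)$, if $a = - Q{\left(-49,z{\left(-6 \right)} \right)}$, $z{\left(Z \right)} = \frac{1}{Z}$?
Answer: $-1919829$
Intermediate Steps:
$Q{\left(v,A \right)} = v^{2}$
$a = -2401$ ($a = - \left(-49\right)^{2} = \left(-1\right) 2401 = -2401$)
$3939 + \left(a + 1 \left(-11 - 17\right)\right) \left(M{\left(-47 \right)} + 839\right) = 3939 + \left(-2401 + 1 \left(-11 - 17\right)\right) \left(-47 + 839\right) = 3939 + \left(-2401 + 1 \left(-28\right)\right) 792 = 3939 + \left(-2401 - 28\right) 792 = 3939 - 1923768 = -1919829$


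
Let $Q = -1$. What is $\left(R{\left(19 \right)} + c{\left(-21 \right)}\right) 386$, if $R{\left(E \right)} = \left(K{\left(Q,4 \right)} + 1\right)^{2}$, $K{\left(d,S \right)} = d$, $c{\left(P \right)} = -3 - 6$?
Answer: $-3474$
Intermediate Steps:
$c{\left(P \right)} = -9$
$R{\left(E \right)} = 0$ ($R{\left(E \right)} = \left(-1 + 1\right)^{2} = 0^{2} = 0$)
$\left(R{\left(19 \right)} + c{\left(-21 \right)}\right) 386 = \left(0 - 9\right) 386 = \left(-9\right) 386 = -3474$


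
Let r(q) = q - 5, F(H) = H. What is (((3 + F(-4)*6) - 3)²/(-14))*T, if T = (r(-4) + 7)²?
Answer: -1152/7 ≈ -164.57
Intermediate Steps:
r(q) = -5 + q
T = 4 (T = ((-5 - 4) + 7)² = (-9 + 7)² = (-2)² = 4)
(((3 + F(-4)*6) - 3)²/(-14))*T = (((3 - 4*6) - 3)²/(-14))*4 = (((3 - 24) - 3)²*(-1/14))*4 = ((-21 - 3)²*(-1/14))*4 = ((-24)²*(-1/14))*4 = (576*(-1/14))*4 = -288/7*4 = -1152/7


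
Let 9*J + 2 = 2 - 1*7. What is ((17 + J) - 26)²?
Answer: 7744/81 ≈ 95.605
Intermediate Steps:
J = -7/9 (J = -2/9 + (2 - 1*7)/9 = -2/9 + (2 - 7)/9 = -2/9 + (⅑)*(-5) = -2/9 - 5/9 = -7/9 ≈ -0.77778)
((17 + J) - 26)² = ((17 - 7/9) - 26)² = (146/9 - 26)² = (-88/9)² = 7744/81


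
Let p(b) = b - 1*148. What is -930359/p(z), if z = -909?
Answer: 930359/1057 ≈ 880.19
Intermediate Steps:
p(b) = -148 + b (p(b) = b - 148 = -148 + b)
-930359/p(z) = -930359/(-148 - 909) = -930359/(-1057) = -930359*(-1/1057) = 930359/1057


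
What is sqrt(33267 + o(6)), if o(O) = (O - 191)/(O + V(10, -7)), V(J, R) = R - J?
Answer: sqrt(4027342)/11 ≈ 182.44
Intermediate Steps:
o(O) = (-191 + O)/(-17 + O) (o(O) = (O - 191)/(O + (-7 - 1*10)) = (-191 + O)/(O + (-7 - 10)) = (-191 + O)/(O - 17) = (-191 + O)/(-17 + O))
sqrt(33267 + o(6)) = sqrt(33267 + (-191 + 6)/(-17 + 6)) = sqrt(33267 - 185/(-11)) = sqrt(33267 - 1/11*(-185)) = sqrt(33267 + 185/11) = sqrt(366122/11) = sqrt(4027342)/11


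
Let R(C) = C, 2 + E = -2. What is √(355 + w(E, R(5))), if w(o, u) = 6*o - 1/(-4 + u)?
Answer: √330 ≈ 18.166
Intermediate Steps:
E = -4 (E = -2 - 2 = -4)
w(o, u) = -1/(-4 + u) + 6*o
√(355 + w(E, R(5))) = √(355 + (-1 - 24*(-4) + 6*(-4)*5)/(-4 + 5)) = √(355 + (-1 + 96 - 120)/1) = √(355 + 1*(-25)) = √(355 - 25) = √330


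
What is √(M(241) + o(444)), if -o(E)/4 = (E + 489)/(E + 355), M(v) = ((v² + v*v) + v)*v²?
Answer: 15*√19182680733831/799 ≈ 82224.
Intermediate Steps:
M(v) = v²*(v + 2*v²) (M(v) = ((v² + v²) + v)*v² = (2*v² + v)*v² = (v + 2*v²)*v² = v²*(v + 2*v²))
o(E) = -4*(489 + E)/(355 + E) (o(E) = -4*(E + 489)/(E + 355) = -4*(489 + E)/(355 + E))
√(M(241) + o(444)) = √(241³*(1 + 2*241) + 4*(-489 - 1*444)/(355 + 444)) = √(13997521*(1 + 482) + 4*(-489 - 444)/799) = √(13997521*483 + 4*(1/799)*(-933)) = √(6760802643 - 3732/799) = √(5401881308025/799) = 15*√19182680733831/799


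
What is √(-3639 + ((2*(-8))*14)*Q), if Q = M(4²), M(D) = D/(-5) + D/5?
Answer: I*√3639 ≈ 60.324*I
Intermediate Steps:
M(D) = 0 (M(D) = D*(-⅕) + D*(⅕) = -D/5 + D/5 = 0)
Q = 0
√(-3639 + ((2*(-8))*14)*Q) = √(-3639 + ((2*(-8))*14)*0) = √(-3639 - 16*14*0) = √(-3639 - 224*0) = √(-3639 + 0) = √(-3639) = I*√3639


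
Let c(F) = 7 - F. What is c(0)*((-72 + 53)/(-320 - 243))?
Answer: 133/563 ≈ 0.23623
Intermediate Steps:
c(0)*((-72 + 53)/(-320 - 243)) = (7 - 1*0)*((-72 + 53)/(-320 - 243)) = (7 + 0)*(-19/(-563)) = 7*(-19*(-1/563)) = 7*(19/563) = 133/563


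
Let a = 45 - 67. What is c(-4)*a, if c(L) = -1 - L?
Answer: -66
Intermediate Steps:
a = -22
c(-4)*a = (-1 - 1*(-4))*(-22) = (-1 + 4)*(-22) = 3*(-22) = -66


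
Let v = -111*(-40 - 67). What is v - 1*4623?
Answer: 7254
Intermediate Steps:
v = 11877 (v = -111*(-107) = 11877)
v - 1*4623 = 11877 - 1*4623 = 11877 - 4623 = 7254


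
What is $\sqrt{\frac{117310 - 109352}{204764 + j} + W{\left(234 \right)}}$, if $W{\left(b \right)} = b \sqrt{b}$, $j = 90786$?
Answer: $\frac{\sqrt{44461 + 1159159950 \sqrt{26}}}{1285} \approx 59.829$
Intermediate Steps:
$W{\left(b \right)} = b^{\frac{3}{2}}$
$\sqrt{\frac{117310 - 109352}{204764 + j} + W{\left(234 \right)}} = \sqrt{\frac{117310 - 109352}{204764 + 90786} + 234^{\frac{3}{2}}} = \sqrt{\frac{7958}{295550} + 702 \sqrt{26}} = \sqrt{7958 \cdot \frac{1}{295550} + 702 \sqrt{26}} = \sqrt{\frac{173}{6425} + 702 \sqrt{26}}$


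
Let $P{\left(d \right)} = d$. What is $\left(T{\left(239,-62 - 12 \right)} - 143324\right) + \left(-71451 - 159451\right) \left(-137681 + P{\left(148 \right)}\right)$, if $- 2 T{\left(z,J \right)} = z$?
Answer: $\frac{63513002645}{2} \approx 3.1757 \cdot 10^{10}$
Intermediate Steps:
$T{\left(z,J \right)} = - \frac{z}{2}$
$\left(T{\left(239,-62 - 12 \right)} - 143324\right) + \left(-71451 - 159451\right) \left(-137681 + P{\left(148 \right)}\right) = \left(\left(- \frac{1}{2}\right) 239 - 143324\right) + \left(-71451 - 159451\right) \left(-137681 + 148\right) = \left(- \frac{239}{2} - 143324\right) - -31756644766 = - \frac{286887}{2} + 31756644766 = \frac{63513002645}{2}$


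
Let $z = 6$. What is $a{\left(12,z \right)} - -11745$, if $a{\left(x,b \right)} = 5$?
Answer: $11750$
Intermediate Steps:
$a{\left(12,z \right)} - -11745 = 5 - -11745 = 5 + 11745 = 11750$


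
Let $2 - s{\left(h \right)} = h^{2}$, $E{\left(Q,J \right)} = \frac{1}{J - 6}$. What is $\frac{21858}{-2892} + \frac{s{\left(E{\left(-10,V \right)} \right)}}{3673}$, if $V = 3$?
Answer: $- \frac{120418457}{15933474} \approx -7.5576$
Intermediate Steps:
$E{\left(Q,J \right)} = \frac{1}{-6 + J}$
$s{\left(h \right)} = 2 - h^{2}$
$\frac{21858}{-2892} + \frac{s{\left(E{\left(-10,V \right)} \right)}}{3673} = \frac{21858}{-2892} + \frac{2 - \left(\frac{1}{-6 + 3}\right)^{2}}{3673} = 21858 \left(- \frac{1}{2892}\right) + \left(2 - \left(\frac{1}{-3}\right)^{2}\right) \frac{1}{3673} = - \frac{3643}{482} + \left(2 - \left(- \frac{1}{3}\right)^{2}\right) \frac{1}{3673} = - \frac{3643}{482} + \left(2 - \frac{1}{9}\right) \frac{1}{3673} = - \frac{3643}{482} + \frac{17}{9} \cdot \frac{1}{3673} = - \frac{3643}{482} + \frac{17}{33057} = - \frac{120418457}{15933474}$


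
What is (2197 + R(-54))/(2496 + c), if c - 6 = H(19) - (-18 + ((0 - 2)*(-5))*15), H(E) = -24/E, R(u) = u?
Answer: 40717/45006 ≈ 0.90470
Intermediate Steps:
c = -2418/19 (c = 6 + (-24/19 - (-18 + ((0 - 2)*(-5))*15)) = 6 + (-24*1/19 - (-18 - 2*(-5)*15)) = 6 + (-24/19 - (-18 + 10*15)) = 6 + (-24/19 - (-18 + 150)) = 6 + (-24/19 - 1*132) = 6 + (-24/19 - 132) = 6 - 2532/19 = -2418/19 ≈ -127.26)
(2197 + R(-54))/(2496 + c) = (2197 - 54)/(2496 - 2418/19) = 2143/(45006/19) = 2143*(19/45006) = 40717/45006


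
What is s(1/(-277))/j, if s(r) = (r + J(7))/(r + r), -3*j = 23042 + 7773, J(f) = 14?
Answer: 11631/61630 ≈ 0.18872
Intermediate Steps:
j = -30815/3 (j = -(23042 + 7773)/3 = -1/3*30815 = -30815/3 ≈ -10272.)
s(r) = (14 + r)/(2*r) (s(r) = (r + 14)/(r + r) = (14 + r)/((2*r)) = (14 + r)*(1/(2*r)) = (14 + r)/(2*r))
s(1/(-277))/j = ((14 + 1/(-277))/(2*(1/(-277))))/(-30815/3) = ((14 - 1/277)/(2*(-1/277)))*(-3/30815) = ((1/2)*(-277)*(3877/277))*(-3/30815) = -3877/2*(-3/30815) = 11631/61630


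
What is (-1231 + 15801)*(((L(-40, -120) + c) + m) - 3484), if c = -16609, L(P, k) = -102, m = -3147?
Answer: -340092940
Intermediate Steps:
(-1231 + 15801)*(((L(-40, -120) + c) + m) - 3484) = (-1231 + 15801)*(((-102 - 16609) - 3147) - 3484) = 14570*((-16711 - 3147) - 3484) = 14570*(-19858 - 3484) = 14570*(-23342) = -340092940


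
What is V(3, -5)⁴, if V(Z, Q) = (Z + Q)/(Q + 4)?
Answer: 16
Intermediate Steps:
V(Z, Q) = (Q + Z)/(4 + Q)
V(3, -5)⁴ = ((-5 + 3)/(4 - 5))⁴ = (-2/(-1))⁴ = (-1*(-2))⁴ = 2⁴ = 16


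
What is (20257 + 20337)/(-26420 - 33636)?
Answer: -20297/30028 ≈ -0.67594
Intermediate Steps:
(20257 + 20337)/(-26420 - 33636) = 40594/(-60056) = 40594*(-1/60056) = -20297/30028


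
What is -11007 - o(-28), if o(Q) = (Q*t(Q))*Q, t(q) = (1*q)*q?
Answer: -625663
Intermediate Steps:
t(q) = q**2 (t(q) = q*q = q**2)
o(Q) = Q**4 (o(Q) = (Q*Q**2)*Q = Q**3*Q = Q**4)
-11007 - o(-28) = -11007 - 1*(-28)**4 = -11007 - 1*614656 = -11007 - 614656 = -625663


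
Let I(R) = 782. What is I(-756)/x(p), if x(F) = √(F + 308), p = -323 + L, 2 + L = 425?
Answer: 23*√102/6 ≈ 38.715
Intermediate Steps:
L = 423 (L = -2 + 425 = 423)
p = 100 (p = -323 + 423 = 100)
x(F) = √(308 + F)
I(-756)/x(p) = 782/(√(308 + 100)) = 782/(√408) = 782/((2*√102)) = 782*(√102/204) = 23*√102/6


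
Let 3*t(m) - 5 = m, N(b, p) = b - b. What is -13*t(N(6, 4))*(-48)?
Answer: 1040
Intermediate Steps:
N(b, p) = 0
t(m) = 5/3 + m/3
-13*t(N(6, 4))*(-48) = -13*(5/3 + (⅓)*0)*(-48) = -13*(5/3 + 0)*(-48) = -13*5/3*(-48) = -65/3*(-48) = 1040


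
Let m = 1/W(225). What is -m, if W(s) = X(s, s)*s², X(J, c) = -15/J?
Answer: 1/3375 ≈ 0.00029630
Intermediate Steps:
W(s) = -15*s (W(s) = (-15/s)*s² = -15*s)
m = -1/3375 (m = 1/(-15*225) = 1/(-3375) = -1/3375 ≈ -0.00029630)
-m = -1*(-1/3375) = 1/3375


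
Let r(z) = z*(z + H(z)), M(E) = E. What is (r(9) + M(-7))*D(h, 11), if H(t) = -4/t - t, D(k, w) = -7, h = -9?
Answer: 77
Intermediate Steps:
H(t) = -t - 4/t
r(z) = -4 (r(z) = z*(z + (-z - 4/z)) = z*(-4/z) = -4)
(r(9) + M(-7))*D(h, 11) = (-4 - 7)*(-7) = -11*(-7) = 77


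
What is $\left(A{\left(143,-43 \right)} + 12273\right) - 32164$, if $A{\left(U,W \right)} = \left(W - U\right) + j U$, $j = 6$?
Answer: $-19219$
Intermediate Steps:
$A{\left(U,W \right)} = W + 5 U$ ($A{\left(U,W \right)} = \left(W - U\right) + 6 U = W + 5 U$)
$\left(A{\left(143,-43 \right)} + 12273\right) - 32164 = \left(\left(-43 + 5 \cdot 143\right) + 12273\right) - 32164 = \left(\left(-43 + 715\right) + 12273\right) - 32164 = \left(672 + 12273\right) - 32164 = 12945 - 32164 = -19219$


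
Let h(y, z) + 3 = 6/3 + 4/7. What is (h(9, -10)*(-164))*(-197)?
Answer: -96924/7 ≈ -13846.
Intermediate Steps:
h(y, z) = -3/7 (h(y, z) = -3 + (6/3 + 4/7) = -3 + (6*(⅓) + 4*(⅐)) = -3 + (2 + 4/7) = -3 + 18/7 = -3/7)
(h(9, -10)*(-164))*(-197) = -3/7*(-164)*(-197) = (492/7)*(-197) = -96924/7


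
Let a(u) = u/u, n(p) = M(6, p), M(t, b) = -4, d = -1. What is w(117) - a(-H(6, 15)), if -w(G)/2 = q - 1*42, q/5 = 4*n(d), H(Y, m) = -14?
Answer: 243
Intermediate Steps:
n(p) = -4
q = -80 (q = 5*(4*(-4)) = 5*(-16) = -80)
w(G) = 244 (w(G) = -2*(-80 - 1*42) = -2*(-80 - 42) = -2*(-122) = 244)
a(u) = 1
w(117) - a(-H(6, 15)) = 244 - 1*1 = 244 - 1 = 243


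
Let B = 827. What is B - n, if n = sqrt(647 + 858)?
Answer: 827 - sqrt(1505) ≈ 788.21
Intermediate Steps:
n = sqrt(1505) ≈ 38.794
B - n = 827 - sqrt(1505)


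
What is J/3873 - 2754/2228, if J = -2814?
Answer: -2822639/1438174 ≈ -1.9627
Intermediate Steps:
J/3873 - 2754/2228 = -2814/3873 - 2754/2228 = -2814*1/3873 - 2754*1/2228 = -938/1291 - 1377/1114 = -2822639/1438174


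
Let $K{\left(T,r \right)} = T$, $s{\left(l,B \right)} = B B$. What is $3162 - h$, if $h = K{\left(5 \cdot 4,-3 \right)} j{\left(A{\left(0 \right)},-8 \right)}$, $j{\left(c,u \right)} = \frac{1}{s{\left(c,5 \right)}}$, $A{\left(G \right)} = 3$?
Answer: $\frac{15806}{5} \approx 3161.2$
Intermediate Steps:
$s{\left(l,B \right)} = B^{2}$
$j{\left(c,u \right)} = \frac{1}{25}$ ($j{\left(c,u \right)} = \frac{1}{5^{2}} = \frac{1}{25}$)
$h = \frac{4}{5}$ ($h = 5 \cdot 4 \cdot \frac{1}{25} = 20 \cdot \frac{1}{25} = \frac{4}{5} \approx 0.8$)
$3162 - h = 3162 - \frac{4}{5} = \frac{15806}{5}$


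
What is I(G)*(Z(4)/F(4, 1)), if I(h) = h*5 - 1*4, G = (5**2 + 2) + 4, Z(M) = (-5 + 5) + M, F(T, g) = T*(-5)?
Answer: -151/5 ≈ -30.200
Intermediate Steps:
F(T, g) = -5*T
Z(M) = M (Z(M) = 0 + M = M)
G = 31 (G = (25 + 2) + 4 = 27 + 4 = 31)
I(h) = -4 + 5*h (I(h) = 5*h - 4 = -4 + 5*h)
I(G)*(Z(4)/F(4, 1)) = (-4 + 5*31)*(4/((-5*4))) = (-4 + 155)*(4/(-20)) = 151*(4*(-1/20)) = 151*(-1/5) = -151/5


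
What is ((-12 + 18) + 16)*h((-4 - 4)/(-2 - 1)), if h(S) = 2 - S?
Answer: -44/3 ≈ -14.667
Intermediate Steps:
((-12 + 18) + 16)*h((-4 - 4)/(-2 - 1)) = ((-12 + 18) + 16)*(2 - (-4 - 4)/(-2 - 1)) = (6 + 16)*(2 - (-8)/(-3)) = 22*(2 - (-8)*(-1)/3) = 22*(2 - 1*8/3) = 22*(2 - 8/3) = 22*(-⅔) = -44/3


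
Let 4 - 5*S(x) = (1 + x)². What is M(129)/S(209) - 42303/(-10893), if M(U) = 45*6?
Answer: 308447923/80056288 ≈ 3.8529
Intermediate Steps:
S(x) = ⅘ - (1 + x)²/5
M(U) = 270
M(129)/S(209) - 42303/(-10893) = 270/(⅘ - (1 + 209)²/5) - 42303/(-10893) = 270/(⅘ - ⅕*210²) - 42303*(-1/10893) = 270/(⅘ - ⅕*44100) + 14101/3631 = 270/(⅘ - 8820) + 14101/3631 = 270/(-44096/5) + 14101/3631 = 270*(-5/44096) + 14101/3631 = -675/22048 + 14101/3631 = 308447923/80056288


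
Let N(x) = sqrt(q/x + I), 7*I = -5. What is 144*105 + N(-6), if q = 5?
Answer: 15120 + I*sqrt(2730)/42 ≈ 15120.0 + 1.244*I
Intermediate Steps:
I = -5/7 (I = (1/7)*(-5) = -5/7 ≈ -0.71429)
N(x) = sqrt(-5/7 + 5/x) (N(x) = sqrt(5/x - 5/7) = sqrt(-5/7 + 5/x))
144*105 + N(-6) = 144*105 + sqrt(35)*sqrt((7 - 1*(-6))/(-6))/7 = 15120 + sqrt(35)*sqrt(-(7 + 6)/6)/7 = 15120 + sqrt(35)*sqrt(-1/6*13)/7 = 15120 + sqrt(35)*sqrt(-13/6)/7 = 15120 + sqrt(35)*(I*sqrt(78)/6)/7 = 15120 + I*sqrt(2730)/42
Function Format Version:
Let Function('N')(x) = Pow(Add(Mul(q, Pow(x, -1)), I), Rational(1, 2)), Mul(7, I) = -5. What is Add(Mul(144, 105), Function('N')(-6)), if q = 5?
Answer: Add(15120, Mul(Rational(1, 42), I, Pow(2730, Rational(1, 2)))) ≈ Add(15120., Mul(1.2440, I))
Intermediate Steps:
I = Rational(-5, 7) (I = Mul(Rational(1, 7), -5) = Rational(-5, 7) ≈ -0.71429)
Function('N')(x) = Pow(Add(Rational(-5, 7), Mul(5, Pow(x, -1))), Rational(1, 2)) (Function('N')(x) = Pow(Add(Mul(5, Pow(x, -1)), Rational(-5, 7)), Rational(1, 2)) = Pow(Add(Rational(-5, 7), Mul(5, Pow(x, -1))), Rational(1, 2)))
Add(Mul(144, 105), Function('N')(-6)) = Add(Mul(144, 105), Mul(Rational(1, 7), Pow(35, Rational(1, 2)), Pow(Mul(Pow(-6, -1), Add(7, Mul(-1, -6))), Rational(1, 2)))) = Add(15120, Mul(Rational(1, 7), Pow(35, Rational(1, 2)), Pow(Mul(Rational(-1, 6), Add(7, 6)), Rational(1, 2)))) = Add(15120, Mul(Rational(1, 7), Pow(35, Rational(1, 2)), Pow(Mul(Rational(-1, 6), 13), Rational(1, 2)))) = Add(15120, Mul(Rational(1, 7), Pow(35, Rational(1, 2)), Pow(Rational(-13, 6), Rational(1, 2)))) = Add(15120, Mul(Rational(1, 7), Pow(35, Rational(1, 2)), Mul(Rational(1, 6), I, Pow(78, Rational(1, 2))))) = Add(15120, Mul(Rational(1, 42), I, Pow(2730, Rational(1, 2))))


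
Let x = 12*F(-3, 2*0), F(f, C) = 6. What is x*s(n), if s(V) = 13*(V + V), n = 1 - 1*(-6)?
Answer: 13104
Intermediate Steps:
n = 7 (n = 1 + 6 = 7)
s(V) = 26*V (s(V) = 13*(2*V) = 26*V)
x = 72 (x = 12*6 = 72)
x*s(n) = 72*(26*7) = 72*182 = 13104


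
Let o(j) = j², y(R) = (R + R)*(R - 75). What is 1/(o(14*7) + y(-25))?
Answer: 1/14604 ≈ 6.8474e-5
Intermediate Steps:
y(R) = 2*R*(-75 + R) (y(R) = (2*R)*(-75 + R) = 2*R*(-75 + R))
1/(o(14*7) + y(-25)) = 1/((14*7)² + 2*(-25)*(-75 - 25)) = 1/(98² + 2*(-25)*(-100)) = 1/(9604 + 5000) = 1/14604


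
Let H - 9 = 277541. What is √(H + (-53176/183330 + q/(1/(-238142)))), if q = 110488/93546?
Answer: I*√93849897415959330870/158794335 ≈ 61.007*I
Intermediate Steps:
q = 55244/46773 (q = 110488*(1/93546) = 55244/46773 ≈ 1.1811)
H = 277550 (H = 9 + 277541 = 277550)
√(H + (-53176/183330 + q/(1/(-238142)))) = √(277550 + (-53176/183330 + 55244/(46773*(1/(-238142))))) = √(277550 + (-53176*1/183330 + 55244/(46773*(-1/238142)))) = √(277550 + (-26588/91665 + (55244/46773)*(-238142))) = √(277550 + (-26588/91665 - 13155916648/46773)) = √(277550 - 133993149237716/476383005) = √(-1773046199966/476383005) = I*√93849897415959330870/158794335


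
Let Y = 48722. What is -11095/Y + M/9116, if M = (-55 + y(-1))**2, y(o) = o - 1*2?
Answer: 15689697/111037438 ≈ 0.14130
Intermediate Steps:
y(o) = -2 + o (y(o) = o - 2 = -2 + o)
M = 3364 (M = (-55 + (-2 - 1))**2 = (-55 - 3)**2 = (-58)**2 = 3364)
-11095/Y + M/9116 = -11095/48722 + 3364/9116 = -11095*1/48722 + 3364*(1/9116) = -11095/48722 + 841/2279 = 15689697/111037438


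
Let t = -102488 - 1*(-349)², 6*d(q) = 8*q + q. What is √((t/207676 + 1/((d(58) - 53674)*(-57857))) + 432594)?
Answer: √44835575333731839081930853189539341/321937576080442 ≈ 657.72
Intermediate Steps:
d(q) = 3*q/2 (d(q) = (8*q + q)/6 = (9*q)/6 = 3*q/2)
t = -224289 (t = -102488 - 1*121801 = -102488 - 121801 = -224289)
√((t/207676 + 1/((d(58) - 53674)*(-57857))) + 432594) = √((-224289/207676 + 1/(((3/2)*58 - 53674)*(-57857))) + 432594) = √((-224289*1/207676 - 1/57857/(87 - 53674)) + 432594) = √((-224289/207676 - 1/57857/(-53587)) + 432594) = √((-224289/207676 - 1/53587*(-1/57857)) + 432594) = √((-224289/207676 + 1/3100383059) + 432594) = √(-695381815712375/643875152160884 + 432594) = √(278535832192069740721/643875152160884) = √44835575333731839081930853189539341/321937576080442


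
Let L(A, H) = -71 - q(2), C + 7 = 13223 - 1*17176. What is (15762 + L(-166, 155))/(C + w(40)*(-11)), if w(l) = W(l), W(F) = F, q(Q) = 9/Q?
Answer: -31373/8800 ≈ -3.5651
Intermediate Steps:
C = -3960 (C = -7 + (13223 - 1*17176) = -7 + (13223 - 17176) = -7 - 3953 = -3960)
L(A, H) = -151/2 (L(A, H) = -71 - 9/2 = -151/2)
w(l) = l
(15762 + L(-166, 155))/(C + w(40)*(-11)) = (15762 - 151/2)/(-3960 + 40*(-11)) = 31373/(2*(-3960 - 440)) = (31373/2)/(-4400) = (31373/2)*(-1/4400) = -31373/8800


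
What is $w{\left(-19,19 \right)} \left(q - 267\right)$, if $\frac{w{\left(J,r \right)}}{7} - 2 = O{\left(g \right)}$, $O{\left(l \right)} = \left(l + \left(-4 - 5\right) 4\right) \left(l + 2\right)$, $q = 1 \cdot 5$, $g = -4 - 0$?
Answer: $-150388$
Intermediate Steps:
$g = -4$ ($g = -4 + 0 = -4$)
$q = 5$
$O{\left(l \right)} = \left(-36 + l\right) \left(2 + l\right)$ ($O{\left(l \right)} = \left(l - 36\right) \left(2 + l\right) = \left(-36 + l\right) \left(2 + l\right)$)
$w{\left(J,r \right)} = 574$ ($w{\left(J,r \right)} = 14 + 7 \left(-72 + \left(-4\right)^{2} - -136\right) = 14 + 7 \left(-72 + 16 + 136\right) = 14 + 7 \cdot 80 = 14 + 560 = 574$)
$w{\left(-19,19 \right)} \left(q - 267\right) = 574 \left(5 - 267\right) = 574 \left(-262\right) = -150388$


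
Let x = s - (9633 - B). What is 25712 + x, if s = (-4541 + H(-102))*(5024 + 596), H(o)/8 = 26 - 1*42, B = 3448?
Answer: -26220253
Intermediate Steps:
H(o) = -128 (H(o) = 8*(26 - 1*42) = 8*(26 - 42) = 8*(-16) = -128)
s = -26239780 (s = (-4541 - 128)*(5024 + 596) = -4669*5620 = -26239780)
x = -26245965 (x = -26239780 - (9633 - 1*3448) = -26239780 - (9633 - 3448) = -26239780 - 1*6185 = -26239780 - 6185 = -26245965)
25712 + x = 25712 - 26245965 = -26220253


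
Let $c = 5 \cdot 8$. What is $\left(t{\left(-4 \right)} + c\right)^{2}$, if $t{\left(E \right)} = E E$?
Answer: $3136$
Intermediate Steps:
$c = 40$
$t{\left(E \right)} = E^{2}$
$\left(t{\left(-4 \right)} + c\right)^{2} = \left(\left(-4\right)^{2} + 40\right)^{2} = \left(16 + 40\right)^{2} = 56^{2} = 3136$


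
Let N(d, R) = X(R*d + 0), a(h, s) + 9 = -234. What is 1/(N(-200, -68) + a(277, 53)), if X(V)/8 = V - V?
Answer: -1/243 ≈ -0.0041152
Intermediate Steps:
X(V) = 0 (X(V) = 8*(V - V) = 8*0 = 0)
a(h, s) = -243 (a(h, s) = -9 - 234 = -243)
N(d, R) = 0
1/(N(-200, -68) + a(277, 53)) = 1/(0 - 243) = 1/(-243) = -1/243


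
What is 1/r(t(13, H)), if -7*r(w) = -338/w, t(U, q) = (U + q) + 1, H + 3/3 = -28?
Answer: -105/338 ≈ -0.31065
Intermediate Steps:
H = -29 (H = -1 - 28 = -29)
t(U, q) = 1 + U + q
r(w) = 338/(7*w) (r(w) = -(-338)/(7*w) = 338/(7*w))
1/r(t(13, H)) = 1/(338/(7*(1 + 13 - 29))) = 1/((338/7)/(-15)) = 1/((338/7)*(-1/15)) = 1/(-338/105) = -105/338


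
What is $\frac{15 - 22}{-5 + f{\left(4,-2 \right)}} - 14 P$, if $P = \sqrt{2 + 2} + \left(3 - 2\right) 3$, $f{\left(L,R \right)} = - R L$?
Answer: $- \frac{217}{3} \approx -72.333$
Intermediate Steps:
$f{\left(L,R \right)} = - L R$
$P = 5$ ($P = \sqrt{4} + 1 \cdot 3 = 2 + 3 = 5$)
$\frac{15 - 22}{-5 + f{\left(4,-2 \right)}} - 14 P = \frac{15 - 22}{-5 - 4 \left(-2\right)} - 70 = - \frac{7}{-5 + 8} - 70 = - \frac{7}{3} - 70 = - \frac{217}{3}$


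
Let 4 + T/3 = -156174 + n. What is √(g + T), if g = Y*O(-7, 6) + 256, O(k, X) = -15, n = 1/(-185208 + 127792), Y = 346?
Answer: I*√390208303770614/28708 ≈ 688.09*I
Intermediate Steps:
n = -1/57416 (n = 1/(-57416) = -1/57416 ≈ -1.7417e-5)
T = -26901348147/57416 (T = -12 + 3*(-156174 - 1/57416) = -12 + 3*(-8966886385/57416) = -12 - 26900659155/57416 = -26901348147/57416 ≈ -4.6853e+5)
g = -4934 (g = 346*(-15) + 256 = -5190 + 256 = -4934)
√(g + T) = √(-4934 - 26901348147/57416) = √(-27184638691/57416) = I*√390208303770614/28708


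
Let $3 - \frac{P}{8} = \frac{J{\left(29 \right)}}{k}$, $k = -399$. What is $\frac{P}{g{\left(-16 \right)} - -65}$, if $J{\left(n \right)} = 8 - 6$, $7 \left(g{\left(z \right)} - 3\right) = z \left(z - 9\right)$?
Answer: $\frac{2398}{12483} \approx 0.1921$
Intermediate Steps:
$g{\left(z \right)} = 3 + \frac{z \left(-9 + z\right)}{7}$ ($g{\left(z \right)} = 3 + \frac{z \left(z - 9\right)}{7} = 3 + \frac{z \left(-9 + z\right)}{7}$)
$J{\left(n \right)} = 2$
$P = \frac{9592}{399}$ ($P = 24 - 8 \frac{2}{-399} = 24 - 8 \cdot 2 \left(- \frac{1}{399}\right) = 24 - - \frac{16}{399} = 24 + \frac{16}{399} = \frac{9592}{399} \approx 24.04$)
$\frac{P}{g{\left(-16 \right)} - -65} = \frac{9592}{399 \left(\left(3 - - \frac{144}{7} + \frac{\left(-16\right)^{2}}{7}\right) - -65\right)} = \frac{9592}{399 \left(\left(3 + \frac{144}{7} + \frac{1}{7} \cdot 256\right) + 65\right)} = \frac{9592}{399 \left(\left(3 + \frac{144}{7} + \frac{256}{7}\right) + 65\right)} = \frac{9592}{399 \left(\frac{421}{7} + 65\right)} = \frac{9592}{399 \cdot \frac{876}{7}} = \frac{9592}{399} \cdot \frac{7}{876} = \frac{2398}{12483}$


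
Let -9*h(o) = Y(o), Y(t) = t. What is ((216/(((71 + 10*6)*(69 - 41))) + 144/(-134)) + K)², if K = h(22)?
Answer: 3660762809344/305754808401 ≈ 11.973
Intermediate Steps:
h(o) = -o/9
K = -22/9 (K = -⅑*22 = -22/9 ≈ -2.4444)
((216/(((71 + 10*6)*(69 - 41))) + 144/(-134)) + K)² = ((216/(((71 + 10*6)*(69 - 41))) + 144/(-134)) - 22/9)² = ((216/(((71 + 60)*28)) + 144*(-1/134)) - 22/9)² = ((216/((131*28)) - 72/67) - 22/9)² = ((216/3668 - 72/67) - 22/9)² = ((216*(1/3668) - 72/67) - 22/9)² = ((54/917 - 72/67) - 22/9)² = (-62406/61439 - 22/9)² = (-1913312/552951)² = 3660762809344/305754808401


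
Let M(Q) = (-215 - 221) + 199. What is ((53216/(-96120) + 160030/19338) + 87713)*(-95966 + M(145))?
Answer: -326794615672957792/38724345 ≈ -8.4390e+9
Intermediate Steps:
M(Q) = -237 (M(Q) = -436 + 199 = -237)
((53216/(-96120) + 160030/19338) + 87713)*(-95966 + M(145)) = ((53216/(-96120) + 160030/19338) + 87713)*(-95966 - 237) = ((53216*(-1/96120) + 160030*(1/19338)) + 87713)*(-96203) = ((-6652/12015 + 80015/9669) + 87713)*(-96203) = (299020679/38724345 + 87713)*(-96203) = (3396927493664/38724345)*(-96203) = -326794615672957792/38724345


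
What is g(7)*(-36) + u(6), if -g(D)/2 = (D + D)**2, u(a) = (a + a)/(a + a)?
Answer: 14113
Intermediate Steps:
u(a) = 1 (u(a) = (2*a)/((2*a)) = (2*a)*(1/(2*a)) = 1)
g(D) = -8*D**2 (g(D) = -2*(D + D)**2 = -2*4*D**2 = -8*D**2)
g(7)*(-36) + u(6) = -8*7**2*(-36) + 1 = -8*49*(-36) + 1 = -392*(-36) + 1 = 14112 + 1 = 14113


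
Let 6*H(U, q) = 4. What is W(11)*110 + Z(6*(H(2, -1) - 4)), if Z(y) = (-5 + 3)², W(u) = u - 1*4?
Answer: 774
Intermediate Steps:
H(U, q) = ⅔ (H(U, q) = (⅙)*4 = ⅔)
W(u) = -4 + u (W(u) = u - 4 = -4 + u)
Z(y) = 4 (Z(y) = (-2)² = 4)
W(11)*110 + Z(6*(H(2, -1) - 4)) = (-4 + 11)*110 + 4 = 7*110 + 4 = 770 + 4 = 774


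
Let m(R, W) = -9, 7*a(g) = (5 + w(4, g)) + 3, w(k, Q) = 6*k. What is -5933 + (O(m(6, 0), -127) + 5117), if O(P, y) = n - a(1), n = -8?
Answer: -5800/7 ≈ -828.57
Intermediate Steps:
a(g) = 32/7 (a(g) = ((5 + 6*4) + 3)/7 = ((5 + 24) + 3)/7 = (29 + 3)/7 = (⅐)*32 = 32/7)
O(P, y) = -88/7 (O(P, y) = -8 - 1*32/7 = -8 - 32/7 = -88/7)
-5933 + (O(m(6, 0), -127) + 5117) = -5933 + (-88/7 + 5117) = -5933 + 35731/7 = -5800/7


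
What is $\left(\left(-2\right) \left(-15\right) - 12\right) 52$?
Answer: $936$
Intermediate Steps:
$\left(\left(-2\right) \left(-15\right) - 12\right) 52 = \left(30 - 12\right) 52 = 18 \cdot 52 = 936$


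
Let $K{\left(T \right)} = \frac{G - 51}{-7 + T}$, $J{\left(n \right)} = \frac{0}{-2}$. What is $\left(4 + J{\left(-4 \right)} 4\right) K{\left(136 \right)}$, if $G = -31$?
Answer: $- \frac{328}{129} \approx -2.5426$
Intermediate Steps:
$J{\left(n \right)} = 0$ ($J{\left(n \right)} = 0 \left(- \frac{1}{2}\right) = 0$)
$K{\left(T \right)} = - \frac{82}{-7 + T}$ ($K{\left(T \right)} = \frac{-31 - 51}{-7 + T} = - \frac{82}{-7 + T}$)
$\left(4 + J{\left(-4 \right)} 4\right) K{\left(136 \right)} = \left(4 + 0 \cdot 4\right) \left(- \frac{82}{-7 + 136}\right) = \left(4 + 0\right) \left(- \frac{82}{129}\right) = 4 \left(\left(-82\right) \frac{1}{129}\right) = 4 \left(- \frac{82}{129}\right) = - \frac{328}{129}$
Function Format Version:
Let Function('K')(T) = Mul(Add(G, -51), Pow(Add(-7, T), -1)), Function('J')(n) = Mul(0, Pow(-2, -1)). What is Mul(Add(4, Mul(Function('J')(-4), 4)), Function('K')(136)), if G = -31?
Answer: Rational(-328, 129) ≈ -2.5426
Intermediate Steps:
Function('J')(n) = 0 (Function('J')(n) = Mul(0, Rational(-1, 2)) = 0)
Function('K')(T) = Mul(-82, Pow(Add(-7, T), -1)) (Function('K')(T) = Mul(Add(-31, -51), Pow(Add(-7, T), -1)) = Mul(-82, Pow(Add(-7, T), -1)))
Mul(Add(4, Mul(Function('J')(-4), 4)), Function('K')(136)) = Mul(Add(4, Mul(0, 4)), Mul(-82, Pow(Add(-7, 136), -1))) = Mul(Add(4, 0), Mul(-82, Pow(129, -1))) = Mul(4, Mul(-82, Rational(1, 129))) = Mul(4, Rational(-82, 129)) = Rational(-328, 129)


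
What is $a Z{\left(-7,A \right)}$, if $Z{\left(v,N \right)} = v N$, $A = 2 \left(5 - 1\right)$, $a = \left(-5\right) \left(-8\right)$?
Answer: $-2240$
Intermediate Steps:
$a = 40$
$A = 8$ ($A = 2 \cdot 4 = 8$)
$Z{\left(v,N \right)} = N v$
$a Z{\left(-7,A \right)} = 40 \cdot 8 \left(-7\right) = 40 \left(-56\right) = -2240$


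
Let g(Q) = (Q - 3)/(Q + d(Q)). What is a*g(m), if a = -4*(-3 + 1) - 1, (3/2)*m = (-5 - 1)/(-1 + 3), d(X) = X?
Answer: 35/4 ≈ 8.7500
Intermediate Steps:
m = -2 (m = 2*((-5 - 1)/(-1 + 3))/3 = 2*(-6/2)/3 = 2*(-6*½)/3 = (⅔)*(-3) = -2)
g(Q) = (-3 + Q)/(2*Q) (g(Q) = (Q - 3)/(Q + Q) = (-3 + Q)/((2*Q)) = (-3 + Q)*(1/(2*Q)) = (-3 + Q)/(2*Q))
a = 7 (a = -4*(-2) - 1 = 8 - 1 = 7)
a*g(m) = 7*((½)*(-3 - 2)/(-2)) = 7*((½)*(-½)*(-5)) = 7*(5/4) = 35/4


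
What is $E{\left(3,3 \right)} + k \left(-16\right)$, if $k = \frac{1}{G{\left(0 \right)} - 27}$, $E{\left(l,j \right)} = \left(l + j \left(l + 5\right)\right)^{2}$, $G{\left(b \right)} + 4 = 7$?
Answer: $\frac{2189}{3} \approx 729.67$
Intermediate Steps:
$G{\left(b \right)} = 3$ ($G{\left(b \right)} = -4 + 7 = 3$)
$E{\left(l,j \right)} = \left(l + j \left(5 + l\right)\right)^{2}$
$k = - \frac{1}{24}$ ($k = \frac{1}{3 - 27} = \frac{1}{-24} = - \frac{1}{24} \approx -0.041667$)
$E{\left(3,3 \right)} + k \left(-16\right) = \left(3 + 5 \cdot 3 + 3 \cdot 3\right)^{2} - - \frac{2}{3} = \left(3 + 15 + 9\right)^{2} + \frac{2}{3} = 27^{2} + \frac{2}{3} = 729 + \frac{2}{3} = \frac{2189}{3}$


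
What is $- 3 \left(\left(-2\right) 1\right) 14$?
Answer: $84$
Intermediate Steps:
$- 3 \left(\left(-2\right) 1\right) 14 = \left(-3\right) \left(-2\right) 14 = 6 \cdot 14 = 84$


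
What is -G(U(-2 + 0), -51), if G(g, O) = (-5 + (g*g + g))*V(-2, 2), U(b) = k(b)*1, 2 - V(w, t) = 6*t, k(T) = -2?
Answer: -30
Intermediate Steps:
V(w, t) = 2 - 6*t
U(b) = -2 (U(b) = -2*1 = -2)
G(g, O) = 50 - 10*g - 10*g² (G(g, O) = (-5 + (g*g + g))*(2 - 6*2) = (-5 + (g² + g))*(2 - 12) = (-5 + (g + g²))*(-10) = (-5 + g + g²)*(-10) = 50 - 10*g - 10*g²)
-G(U(-2 + 0), -51) = -(50 - 10*(-2) - 10*(-2)²) = -(50 + 20 - 10*4) = -(50 + 20 - 40) = -1*30 = -30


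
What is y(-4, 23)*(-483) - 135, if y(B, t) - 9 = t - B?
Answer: -17523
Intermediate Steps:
y(B, t) = 9 + t - B (y(B, t) = 9 + (t - B) = 9 + t - B)
y(-4, 23)*(-483) - 135 = (9 + 23 - 1*(-4))*(-483) - 135 = (9 + 23 + 4)*(-483) - 135 = 36*(-483) - 135 = -17388 - 135 = -17523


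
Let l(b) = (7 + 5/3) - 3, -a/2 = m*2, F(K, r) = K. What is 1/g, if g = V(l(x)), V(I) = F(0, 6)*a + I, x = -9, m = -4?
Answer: 3/17 ≈ 0.17647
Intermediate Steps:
a = 16 (a = -(-8)*2 = -2*(-8) = 16)
l(b) = 17/3 (l(b) = (7 + 5*(1/3)) - 3 = (7 + 5/3) - 3 = 26/3 - 3 = 17/3)
V(I) = I (V(I) = 0*16 + I = 0 + I = I)
g = 17/3 ≈ 5.6667
1/g = 1/(17/3) = 3/17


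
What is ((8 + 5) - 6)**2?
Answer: 49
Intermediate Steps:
((8 + 5) - 6)**2 = (13 - 6)**2 = 7**2 = 49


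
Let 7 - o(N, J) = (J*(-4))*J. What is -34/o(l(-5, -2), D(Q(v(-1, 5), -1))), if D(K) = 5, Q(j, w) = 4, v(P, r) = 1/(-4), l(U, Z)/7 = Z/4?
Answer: -34/107 ≈ -0.31776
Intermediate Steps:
l(U, Z) = 7*Z/4 (l(U, Z) = 7*(Z/4) = 7*Z/4)
v(P, r) = -1/4
o(N, J) = 7 + 4*J**2 (o(N, J) = 7 - J*(-4)*J = 7 - (-4*J)*J = 7 - (-4)*J**2 = 7 + 4*J**2)
-34/o(l(-5, -2), D(Q(v(-1, 5), -1))) = -34/(7 + 4*5**2) = -34/(7 + 4*25) = -34/(7 + 100) = -34/107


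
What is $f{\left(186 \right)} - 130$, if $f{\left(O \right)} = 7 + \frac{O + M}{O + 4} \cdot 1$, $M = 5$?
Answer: $- \frac{23179}{190} \approx -121.99$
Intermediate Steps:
$f{\left(O \right)} = 7 + \frac{5 + O}{4 + O}$ ($f{\left(O \right)} = 7 + \frac{O + 5}{O + 4} \cdot 1 = 7 + \frac{5 + O}{4 + O} 1 = 7 + \frac{5 + O}{4 + O}$)
$f{\left(186 \right)} - 130 = \frac{33 + 8 \cdot 186}{4 + 186} - 130 = \frac{33 + 1488}{190} - 130 = \frac{1}{190} \cdot 1521 - 130 = \frac{1521}{190} - 130 = - \frac{23179}{190}$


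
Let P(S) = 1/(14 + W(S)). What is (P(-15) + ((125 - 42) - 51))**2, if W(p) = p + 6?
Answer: 25921/25 ≈ 1036.8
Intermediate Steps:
W(p) = 6 + p
P(S) = 1/(20 + S) (P(S) = 1/(14 + (6 + S)) = 1/(20 + S))
(P(-15) + ((125 - 42) - 51))**2 = (1/(20 - 15) + ((125 - 42) - 51))**2 = (1/5 + (83 - 51))**2 = (1/5 + 32)**2 = (161/5)**2 = 25921/25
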